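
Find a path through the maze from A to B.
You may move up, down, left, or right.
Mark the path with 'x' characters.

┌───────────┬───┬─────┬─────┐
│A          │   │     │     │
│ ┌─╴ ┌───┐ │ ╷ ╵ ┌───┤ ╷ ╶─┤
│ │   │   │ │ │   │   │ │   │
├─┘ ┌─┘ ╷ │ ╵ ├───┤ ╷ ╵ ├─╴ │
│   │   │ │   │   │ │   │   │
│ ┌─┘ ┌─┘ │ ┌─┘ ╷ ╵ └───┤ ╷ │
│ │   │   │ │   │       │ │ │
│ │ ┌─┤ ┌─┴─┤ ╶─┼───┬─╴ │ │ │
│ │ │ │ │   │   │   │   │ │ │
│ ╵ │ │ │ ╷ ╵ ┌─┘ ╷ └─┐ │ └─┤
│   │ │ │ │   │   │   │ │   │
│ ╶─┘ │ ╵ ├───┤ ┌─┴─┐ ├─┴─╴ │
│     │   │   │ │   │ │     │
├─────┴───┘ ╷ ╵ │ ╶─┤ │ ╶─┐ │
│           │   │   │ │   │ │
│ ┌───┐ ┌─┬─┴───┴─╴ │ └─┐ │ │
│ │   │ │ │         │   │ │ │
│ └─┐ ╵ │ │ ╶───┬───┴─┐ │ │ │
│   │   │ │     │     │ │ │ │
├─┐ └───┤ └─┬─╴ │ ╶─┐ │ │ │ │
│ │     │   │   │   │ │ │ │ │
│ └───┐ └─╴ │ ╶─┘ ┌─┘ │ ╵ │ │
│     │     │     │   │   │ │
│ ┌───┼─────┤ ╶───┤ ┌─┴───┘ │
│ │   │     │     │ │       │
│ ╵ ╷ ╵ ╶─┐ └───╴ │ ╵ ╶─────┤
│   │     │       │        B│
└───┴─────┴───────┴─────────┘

Finding the shortest path through the maze:
Path length: 66 steps
Directions: right → right → down → left → down → left → down → down → down → right → up → up → right → up → right → up → right → down → down → left → down → down → down → right → up → up → right → down → right → up → up → right → up → right → down → right → up → up → right → down → right → up → up → right → down → right → down → left → down → down → down → right → down → down → down → down → down → down → down → left → left → left → down → right → right → right

Solution:

┌───────────┬───┬─────┬─────┐
│A x x      │   │     │x x  │
│ ┌─╴ ┌───┐ │ ╷ ╵ ┌───┤ ╷ ╶─┤
│ │x x│x x│ │ │   │x x│x│x x│
├─┘ ┌─┘ ╷ │ ╵ ├───┤ ╷ ╵ ├─╴ │
│x x│x x│x│   │x x│x│x x│x x│
│ ┌─┘ ┌─┘ │ ┌─┘ ╷ ╵ └───┤ ╷ │
│x│x x│x x│ │x x│x x    │x│ │
│ │ ┌─┤ ┌─┴─┤ ╶─┼───┬─╴ │ │ │
│x│x│ │x│x x│x  │   │   │x│ │
│ ╵ │ │ │ ╷ ╵ ┌─┘ ╷ └─┐ │ └─┤
│x x│ │x│x│x x│   │   │ │x x│
│ ╶─┘ │ ╵ ├───┤ ┌─┴─┐ ├─┴─╴ │
│     │x x│   │ │   │ │    x│
├─────┴───┘ ╷ ╵ │ ╶─┤ │ ╶─┐ │
│           │   │   │ │   │x│
│ ┌───┐ ┌─┬─┴───┴─╴ │ └─┐ │ │
│ │   │ │ │         │   │ │x│
│ └─┐ ╵ │ │ ╶───┬───┴─┐ │ │ │
│   │   │ │     │     │ │ │x│
├─┐ └───┤ └─┬─╴ │ ╶─┐ │ │ │ │
│ │     │   │   │   │ │ │ │x│
│ └───┐ └─╴ │ ╶─┘ ┌─┘ │ ╵ │ │
│     │     │     │   │   │x│
│ ┌───┼─────┤ ╶───┤ ┌─┴───┘ │
│ │   │     │     │ │x x x x│
│ ╵ ╷ ╵ ╶─┐ └───╴ │ ╵ ╶─────┤
│   │     │       │  x x x B│
└───┴─────┴───────┴─────────┘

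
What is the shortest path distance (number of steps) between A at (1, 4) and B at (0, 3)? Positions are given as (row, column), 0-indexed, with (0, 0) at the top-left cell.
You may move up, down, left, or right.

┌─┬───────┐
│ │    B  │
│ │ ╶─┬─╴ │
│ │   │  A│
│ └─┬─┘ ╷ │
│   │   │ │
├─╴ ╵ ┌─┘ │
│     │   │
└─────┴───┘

Finding path from (1, 4) to (0, 3):
Path: (1,4) → (0,4) → (0,3)
Distance: 2 steps

Solution:

┌─┬───────┐
│ │    B ↰│
│ │ ╶─┬─╴ │
│ │   │  A│
│ └─┬─┘ ╷ │
│   │   │ │
├─╴ ╵ ┌─┘ │
│     │   │
└─────┴───┘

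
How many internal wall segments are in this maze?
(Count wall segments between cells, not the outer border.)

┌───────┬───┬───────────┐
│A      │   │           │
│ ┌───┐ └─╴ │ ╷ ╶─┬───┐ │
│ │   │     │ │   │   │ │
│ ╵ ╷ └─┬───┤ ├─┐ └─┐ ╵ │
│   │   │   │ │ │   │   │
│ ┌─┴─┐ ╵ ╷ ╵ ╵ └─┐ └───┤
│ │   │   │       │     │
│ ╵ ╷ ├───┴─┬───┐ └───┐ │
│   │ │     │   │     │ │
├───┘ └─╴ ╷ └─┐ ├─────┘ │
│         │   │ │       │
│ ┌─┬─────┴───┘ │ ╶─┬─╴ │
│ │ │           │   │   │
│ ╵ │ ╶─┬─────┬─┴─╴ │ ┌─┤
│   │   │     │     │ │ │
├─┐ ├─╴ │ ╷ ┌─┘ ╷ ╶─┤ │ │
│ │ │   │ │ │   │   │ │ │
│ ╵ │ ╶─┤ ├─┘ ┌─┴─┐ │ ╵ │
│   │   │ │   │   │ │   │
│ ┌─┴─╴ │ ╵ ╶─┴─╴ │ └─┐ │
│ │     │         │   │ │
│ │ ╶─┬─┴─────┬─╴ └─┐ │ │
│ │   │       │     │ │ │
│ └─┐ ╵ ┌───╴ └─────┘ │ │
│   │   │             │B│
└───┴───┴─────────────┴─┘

Counting internal wall segments:
Total internal walls: 132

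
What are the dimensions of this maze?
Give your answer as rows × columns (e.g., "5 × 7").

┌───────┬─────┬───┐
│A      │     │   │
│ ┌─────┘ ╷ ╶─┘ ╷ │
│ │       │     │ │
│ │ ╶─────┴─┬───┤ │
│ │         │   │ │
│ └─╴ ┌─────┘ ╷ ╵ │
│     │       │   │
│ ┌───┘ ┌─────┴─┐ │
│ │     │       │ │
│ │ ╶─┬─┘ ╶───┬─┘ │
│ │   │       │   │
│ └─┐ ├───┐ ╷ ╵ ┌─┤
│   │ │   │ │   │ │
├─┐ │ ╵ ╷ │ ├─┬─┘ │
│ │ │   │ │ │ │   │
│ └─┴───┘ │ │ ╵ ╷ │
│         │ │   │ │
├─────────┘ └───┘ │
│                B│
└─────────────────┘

Counting the maze dimensions:
Rows (vertical): 10
Columns (horizontal): 9
Dimensions: 10 × 9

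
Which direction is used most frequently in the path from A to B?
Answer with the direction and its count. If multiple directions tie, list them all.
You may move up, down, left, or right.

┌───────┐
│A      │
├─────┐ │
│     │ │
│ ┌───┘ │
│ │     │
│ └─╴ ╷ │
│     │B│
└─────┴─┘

Directions: right, right, right, down, down, down
Counts: {'right': 3, 'down': 3}
Most common: down and right (tied at 3 times each)

Solution:

┌───────┐
│A → → ↓│
├─────┐ │
│     │↓│
│ ┌───┘ │
│ │    ↓│
│ └─╴ ╷ │
│     │B│
└─────┴─┘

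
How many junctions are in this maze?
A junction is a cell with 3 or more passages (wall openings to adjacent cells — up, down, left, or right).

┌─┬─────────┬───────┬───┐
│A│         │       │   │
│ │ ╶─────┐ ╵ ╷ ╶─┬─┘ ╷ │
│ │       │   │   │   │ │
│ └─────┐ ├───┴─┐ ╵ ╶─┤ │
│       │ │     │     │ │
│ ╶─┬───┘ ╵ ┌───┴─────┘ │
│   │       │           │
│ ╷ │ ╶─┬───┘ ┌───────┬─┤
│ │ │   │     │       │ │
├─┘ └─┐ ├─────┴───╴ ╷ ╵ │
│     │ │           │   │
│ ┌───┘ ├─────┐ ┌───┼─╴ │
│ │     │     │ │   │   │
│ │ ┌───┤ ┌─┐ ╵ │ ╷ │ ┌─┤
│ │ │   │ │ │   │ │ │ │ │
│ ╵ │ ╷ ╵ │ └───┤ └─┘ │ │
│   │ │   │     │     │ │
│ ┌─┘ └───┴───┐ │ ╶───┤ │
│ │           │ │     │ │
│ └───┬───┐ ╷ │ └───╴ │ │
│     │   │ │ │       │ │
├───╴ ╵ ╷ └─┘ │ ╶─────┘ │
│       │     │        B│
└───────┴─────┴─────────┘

Checking each cell for number of passages:

Junctions found (3+ passages):
  (0, 7): 3 passages
  (2, 0): 3 passages
  (2, 9): 3 passages
  (3, 0): 3 passages
  (3, 4): 3 passages
  (4, 9): 3 passages
  (5, 1): 3 passages
  (5, 7): 3 passages
  (5, 11): 3 passages
  (8, 0): 3 passages
  (8, 8): 3 passages
  (9, 2): 3 passages
  (9, 5): 3 passages
  (10, 7): 3 passages
  (11, 2): 3 passages
Total junctions: 15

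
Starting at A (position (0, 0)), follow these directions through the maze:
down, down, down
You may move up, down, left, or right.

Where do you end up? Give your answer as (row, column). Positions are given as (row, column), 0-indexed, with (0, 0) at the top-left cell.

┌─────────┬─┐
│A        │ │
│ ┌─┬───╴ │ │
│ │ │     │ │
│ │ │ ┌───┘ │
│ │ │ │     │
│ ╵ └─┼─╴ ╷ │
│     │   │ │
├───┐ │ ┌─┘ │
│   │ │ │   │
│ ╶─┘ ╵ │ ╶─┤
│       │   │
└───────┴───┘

Following directions step by step:
Start: (0, 0)
  down: (0, 0) → (1, 0)
  down: (1, 0) → (2, 0)
  down: (2, 0) → (3, 0)
Final position: (3, 0)

Path taken:

┌─────────┬─┐
│A        │ │
│ ┌─┬───╴ │ │
│↓│ │     │ │
│ │ │ ┌───┘ │
│↓│ │ │     │
│ ╵ └─┼─╴ ╷ │
│B    │   │ │
├───┐ │ ┌─┘ │
│   │ │ │   │
│ ╶─┘ ╵ │ ╶─┤
│       │   │
└───────┴───┘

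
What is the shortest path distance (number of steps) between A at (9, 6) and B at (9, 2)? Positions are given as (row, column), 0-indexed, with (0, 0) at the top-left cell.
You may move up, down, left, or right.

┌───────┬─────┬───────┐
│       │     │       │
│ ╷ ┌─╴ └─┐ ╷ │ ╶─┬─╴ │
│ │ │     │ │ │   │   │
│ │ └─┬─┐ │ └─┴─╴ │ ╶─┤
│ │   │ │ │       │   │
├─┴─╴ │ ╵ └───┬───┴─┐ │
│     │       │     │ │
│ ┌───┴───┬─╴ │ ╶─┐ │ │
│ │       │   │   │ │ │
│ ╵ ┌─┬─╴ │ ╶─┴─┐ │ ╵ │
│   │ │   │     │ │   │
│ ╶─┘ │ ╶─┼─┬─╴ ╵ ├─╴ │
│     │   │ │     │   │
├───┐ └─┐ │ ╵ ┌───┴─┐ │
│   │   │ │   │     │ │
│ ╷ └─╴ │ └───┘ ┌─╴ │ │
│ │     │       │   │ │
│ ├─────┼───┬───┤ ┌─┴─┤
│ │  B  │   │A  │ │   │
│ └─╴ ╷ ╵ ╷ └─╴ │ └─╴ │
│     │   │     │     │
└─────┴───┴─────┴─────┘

Finding path from (9, 6) to (9, 2):
Path: (9,6) → (9,7) → (10,7) → (10,6) → (10,5) → (9,5) → (9,4) → (10,4) → (10,3) → (9,3) → (9,2)
Distance: 10 steps

Solution:

┌───────┬─────┬───────┐
│       │     │       │
│ ╷ ┌─╴ └─┐ ╷ │ ╶─┬─╴ │
│ │ │     │ │ │   │   │
│ │ └─┬─┐ │ └─┴─╴ │ ╶─┤
│ │   │ │ │       │   │
├─┴─╴ │ ╵ └───┬───┴─┐ │
│     │       │     │ │
│ ┌───┴───┬─╴ │ ╶─┐ │ │
│ │       │   │   │ │ │
│ ╵ ┌─┬─╴ │ ╶─┴─┐ │ ╵ │
│   │ │   │     │ │   │
│ ╶─┘ │ ╶─┼─┬─╴ ╵ ├─╴ │
│     │   │ │     │   │
├───┐ └─┐ │ ╵ ┌───┴─┐ │
│   │   │ │   │     │ │
│ ╷ └─╴ │ └───┘ ┌─╴ │ │
│ │     │       │   │ │
│ ├─────┼───┬───┤ ┌─┴─┤
│ │  B ↰│↓ ↰│A ↓│ │   │
│ └─╴ ╷ ╵ ╷ └─╴ │ └─╴ │
│     │↑ ↲│↑ ← ↲│     │
└─────┴───┴─────┴─────┘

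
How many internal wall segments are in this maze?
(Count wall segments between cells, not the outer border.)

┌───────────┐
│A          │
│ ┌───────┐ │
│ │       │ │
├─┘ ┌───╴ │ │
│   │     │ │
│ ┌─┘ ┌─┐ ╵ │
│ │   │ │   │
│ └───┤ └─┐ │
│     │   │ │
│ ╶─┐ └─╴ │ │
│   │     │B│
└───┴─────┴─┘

Counting internal wall segments:
Total internal walls: 25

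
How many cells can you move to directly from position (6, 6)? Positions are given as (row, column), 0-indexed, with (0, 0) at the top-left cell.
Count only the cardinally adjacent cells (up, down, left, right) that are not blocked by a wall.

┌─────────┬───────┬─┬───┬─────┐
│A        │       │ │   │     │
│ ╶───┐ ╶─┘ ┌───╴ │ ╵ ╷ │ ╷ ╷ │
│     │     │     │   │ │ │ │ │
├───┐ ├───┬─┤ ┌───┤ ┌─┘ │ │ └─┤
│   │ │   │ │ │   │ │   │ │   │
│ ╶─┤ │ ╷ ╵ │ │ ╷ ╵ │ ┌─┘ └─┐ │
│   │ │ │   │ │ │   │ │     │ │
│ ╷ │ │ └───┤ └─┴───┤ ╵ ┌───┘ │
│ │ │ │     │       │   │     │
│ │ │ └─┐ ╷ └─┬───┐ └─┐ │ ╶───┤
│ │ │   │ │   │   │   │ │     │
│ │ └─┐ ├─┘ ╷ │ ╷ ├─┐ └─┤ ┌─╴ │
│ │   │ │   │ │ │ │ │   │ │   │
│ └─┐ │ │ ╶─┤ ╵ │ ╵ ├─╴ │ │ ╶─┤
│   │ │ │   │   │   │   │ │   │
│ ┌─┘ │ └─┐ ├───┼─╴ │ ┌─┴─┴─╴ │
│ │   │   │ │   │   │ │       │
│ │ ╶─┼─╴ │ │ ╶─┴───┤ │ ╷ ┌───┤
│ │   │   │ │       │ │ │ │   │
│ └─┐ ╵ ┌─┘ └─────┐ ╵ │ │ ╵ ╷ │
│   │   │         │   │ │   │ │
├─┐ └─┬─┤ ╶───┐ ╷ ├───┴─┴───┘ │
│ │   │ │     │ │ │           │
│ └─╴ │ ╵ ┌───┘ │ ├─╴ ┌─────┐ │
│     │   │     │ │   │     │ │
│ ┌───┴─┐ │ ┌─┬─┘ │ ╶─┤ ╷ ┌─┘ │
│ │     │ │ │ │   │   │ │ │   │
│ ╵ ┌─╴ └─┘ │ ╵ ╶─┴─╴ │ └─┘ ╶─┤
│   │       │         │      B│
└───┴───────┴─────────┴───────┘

Checking passable neighbors of (6, 6):
Neighbors: (5, 6), (7, 6)
Count: 2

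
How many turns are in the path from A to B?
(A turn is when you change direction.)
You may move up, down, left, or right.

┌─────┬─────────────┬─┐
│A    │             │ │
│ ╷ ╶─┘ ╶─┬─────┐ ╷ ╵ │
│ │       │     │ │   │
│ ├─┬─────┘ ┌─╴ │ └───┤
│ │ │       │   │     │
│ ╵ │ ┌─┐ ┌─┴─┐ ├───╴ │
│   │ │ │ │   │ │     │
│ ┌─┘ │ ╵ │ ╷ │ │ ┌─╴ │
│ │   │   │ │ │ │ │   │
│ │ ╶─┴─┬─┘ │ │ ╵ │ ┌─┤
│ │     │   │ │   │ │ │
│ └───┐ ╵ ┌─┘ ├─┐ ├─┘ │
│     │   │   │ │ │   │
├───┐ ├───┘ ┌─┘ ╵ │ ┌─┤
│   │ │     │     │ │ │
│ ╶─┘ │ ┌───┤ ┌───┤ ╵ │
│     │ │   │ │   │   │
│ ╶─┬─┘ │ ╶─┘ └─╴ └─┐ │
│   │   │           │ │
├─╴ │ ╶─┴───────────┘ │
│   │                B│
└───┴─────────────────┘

Directions: right, down, right, right, up, right, right, right, right, right, down, down, right, right, down, left, left, down, down, left, up, up, up, up, left, left, down, left, left, left, down, down, left, down, right, right, down, right, up, right, up, up, right, down, down, down, left, down, left, left, down, down, left, down, right, right, right, right, right, right, right, right
Number of turns: 32

Solution:

┌─────┬─────────────┬─┐
│A ↓  │↱ → → → → ↓  │ │
│ ╷ ╶─┘ ╶─┬─────┐ ╷ ╵ │
│ │↳ → ↑  │↓ ← ↰│↓│   │
│ ├─┬─────┘ ┌─╴ │ └───┤
│ │ │↓ ← ← ↲│  ↑│↳ → ↓│
│ ╵ │ ┌─┐ ┌─┴─┐ ├───╴ │
│   │↓│ │ │↱ ↓│↑│↓ ← ↲│
│ ┌─┘ │ ╵ │ ╷ │ │ ┌─╴ │
│ │↓ ↲│   │↑│↓│↑│↓│   │
│ │ ╶─┴─┬─┘ │ │ ╵ │ ┌─┤
│ │↳ → ↓│↱ ↑│↓│↑ ↲│ │ │
│ └───┐ ╵ ┌─┘ ├─┐ ├─┘ │
│     │↳ ↑│↓ ↲│ │ │   │
├───┐ ├───┘ ┌─┘ ╵ │ ┌─┤
│   │ │↓ ← ↲│     │ │ │
│ ╶─┘ │ ┌───┤ ┌───┤ ╵ │
│     │↓│   │ │   │   │
│ ╶─┬─┘ │ ╶─┘ └─╴ └─┐ │
│   │↓ ↲│           │ │
├─╴ │ ╶─┴───────────┘ │
│   │↳ → → → → → → → B│
└───┴─────────────────┘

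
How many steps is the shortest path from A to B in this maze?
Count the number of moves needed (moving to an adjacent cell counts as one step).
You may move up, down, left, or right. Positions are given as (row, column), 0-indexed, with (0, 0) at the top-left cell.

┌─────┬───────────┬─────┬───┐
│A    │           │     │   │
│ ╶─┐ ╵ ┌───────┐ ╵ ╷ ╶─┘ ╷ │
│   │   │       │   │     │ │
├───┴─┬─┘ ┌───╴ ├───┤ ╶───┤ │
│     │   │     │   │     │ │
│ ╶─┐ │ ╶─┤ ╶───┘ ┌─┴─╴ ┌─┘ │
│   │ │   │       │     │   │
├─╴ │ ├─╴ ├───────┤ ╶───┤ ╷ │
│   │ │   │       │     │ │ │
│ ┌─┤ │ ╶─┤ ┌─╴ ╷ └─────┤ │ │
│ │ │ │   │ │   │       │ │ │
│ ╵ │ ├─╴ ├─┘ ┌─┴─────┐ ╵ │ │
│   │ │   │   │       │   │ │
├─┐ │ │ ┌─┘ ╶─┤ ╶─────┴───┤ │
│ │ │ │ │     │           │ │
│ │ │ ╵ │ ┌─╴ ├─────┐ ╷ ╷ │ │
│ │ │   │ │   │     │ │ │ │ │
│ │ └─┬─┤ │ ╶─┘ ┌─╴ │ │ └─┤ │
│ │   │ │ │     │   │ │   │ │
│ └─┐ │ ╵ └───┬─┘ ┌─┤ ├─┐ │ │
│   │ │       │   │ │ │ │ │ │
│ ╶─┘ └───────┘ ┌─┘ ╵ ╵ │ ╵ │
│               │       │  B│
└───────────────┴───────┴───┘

Using BFS to find shortest path:
Start: (0, 0), End: (11, 13)
Path found:
(0,0) → (0,1) → (0,2) → (1,2) → (1,3) → (0,3) → (0,4) → (0,5) → (0,6) → (0,7) → (0,8) → (1,8) → (1,9) → (0,9) → (0,10) → (1,10) → (1,11) → (1,12) → (0,12) → (0,13) → (1,13) → (2,13) → (3,13) → (4,13) → (5,13) → (6,13) → (7,13) → (8,13) → (9,13) → (10,13) → (11,13)
Number of steps: 30

Solution:

┌─────┬───────────┬─────┬───┐
│A → ↓│↱ → → → → ↓│↱ ↓  │↱ ↓│
│ ╶─┐ ╵ ┌───────┐ ╵ ╷ ╶─┘ ╷ │
│   │↳ ↑│       │↳ ↑│↳ → ↑│↓│
├───┴─┬─┘ ┌───╴ ├───┤ ╶───┤ │
│     │   │     │   │     │↓│
│ ╶─┐ │ ╶─┤ ╶───┘ ┌─┴─╴ ┌─┘ │
│   │ │   │       │     │  ↓│
├─╴ │ ├─╴ ├───────┤ ╶───┤ ╷ │
│   │ │   │       │     │ │↓│
│ ┌─┤ │ ╶─┤ ┌─╴ ╷ └─────┤ │ │
│ │ │ │   │ │   │       │ │↓│
│ ╵ │ ├─╴ ├─┘ ┌─┴─────┐ ╵ │ │
│   │ │   │   │       │   │↓│
├─┐ │ │ ┌─┘ ╶─┤ ╶─────┴───┤ │
│ │ │ │ │     │           │↓│
│ │ │ ╵ │ ┌─╴ ├─────┐ ╷ ╷ │ │
│ │ │   │ │   │     │ │ │ │↓│
│ │ └─┬─┤ │ ╶─┘ ┌─╴ │ │ └─┤ │
│ │   │ │ │     │   │ │   │↓│
│ └─┐ │ ╵ └───┬─┘ ┌─┤ ├─┐ │ │
│   │ │       │   │ │ │ │ │↓│
│ ╶─┘ └───────┘ ┌─┘ ╵ ╵ │ ╵ │
│               │       │  B│
└───────────────┴───────┴───┘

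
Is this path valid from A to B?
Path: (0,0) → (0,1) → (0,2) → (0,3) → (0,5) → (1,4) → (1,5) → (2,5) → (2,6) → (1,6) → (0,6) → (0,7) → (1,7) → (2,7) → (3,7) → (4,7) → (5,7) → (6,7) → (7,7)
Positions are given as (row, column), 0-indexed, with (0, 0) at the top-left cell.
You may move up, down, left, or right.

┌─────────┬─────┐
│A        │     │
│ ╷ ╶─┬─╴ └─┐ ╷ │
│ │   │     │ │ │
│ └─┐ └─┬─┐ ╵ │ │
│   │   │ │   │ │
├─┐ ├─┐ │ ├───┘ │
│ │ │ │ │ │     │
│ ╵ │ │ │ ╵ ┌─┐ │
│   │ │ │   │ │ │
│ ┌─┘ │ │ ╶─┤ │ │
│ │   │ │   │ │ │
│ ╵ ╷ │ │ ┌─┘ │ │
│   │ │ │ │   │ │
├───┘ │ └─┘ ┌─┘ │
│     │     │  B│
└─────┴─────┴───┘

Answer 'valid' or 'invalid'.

Checking path validity:
Result: Invalid move at step 4: cannot move from (0, 3) to (0, 5).

invalid

Correct solution:

┌─────────┬─────┐
│A → → → ↓│  ↱ ↓│
│ ╷ ╶─┬─╴ └─┐ ╷ │
│ │   │  ↳ ↓│↑│↓│
│ └─┐ └─┬─┐ ╵ │ │
│   │   │ │↳ ↑│↓│
├─┐ ├─┐ │ ├───┘ │
│ │ │ │ │ │    ↓│
│ ╵ │ │ │ ╵ ┌─┐ │
│   │ │ │   │ │↓│
│ ┌─┘ │ │ ╶─┤ │ │
│ │   │ │   │ │↓│
│ ╵ ╷ │ │ ┌─┘ │ │
│   │ │ │ │   │↓│
├───┘ │ └─┘ ┌─┘ │
│     │     │  B│
└─────┴─────┴───┘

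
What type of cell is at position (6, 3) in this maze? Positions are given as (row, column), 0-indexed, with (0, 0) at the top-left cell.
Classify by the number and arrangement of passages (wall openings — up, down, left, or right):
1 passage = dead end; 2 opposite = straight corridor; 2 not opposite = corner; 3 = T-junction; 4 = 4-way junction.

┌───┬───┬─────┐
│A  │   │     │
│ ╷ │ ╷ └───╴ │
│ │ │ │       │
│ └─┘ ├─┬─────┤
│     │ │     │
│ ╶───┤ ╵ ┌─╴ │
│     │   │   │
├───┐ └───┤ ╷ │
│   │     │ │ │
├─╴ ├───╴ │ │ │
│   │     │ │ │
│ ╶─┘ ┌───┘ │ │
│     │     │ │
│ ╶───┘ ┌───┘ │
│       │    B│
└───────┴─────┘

Checking cell at (6, 3):
Number of passages: 2
Cell type: corner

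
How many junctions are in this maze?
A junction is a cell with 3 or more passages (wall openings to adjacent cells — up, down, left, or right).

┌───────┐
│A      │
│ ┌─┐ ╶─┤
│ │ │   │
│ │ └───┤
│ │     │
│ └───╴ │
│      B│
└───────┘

Checking each cell for number of passages:

Junctions found (3+ passages):
  (0, 2): 3 passages
Total junctions: 1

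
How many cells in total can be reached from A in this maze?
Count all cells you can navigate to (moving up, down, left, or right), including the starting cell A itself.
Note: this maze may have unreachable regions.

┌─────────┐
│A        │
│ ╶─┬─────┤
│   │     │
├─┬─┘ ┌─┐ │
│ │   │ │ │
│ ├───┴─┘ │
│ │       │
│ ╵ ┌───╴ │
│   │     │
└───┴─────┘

Using BFS/flood-fill to find all reachable cells from A:
Maze size: 5 × 5 = 25 total cells
18 cell(s) are walled off and cannot be reached from A.
Reachable cells: 7

Reachable region (· marks reachable cells):

┌─────────┐
│A · · · ·│
│ ╶─┬─────┤
│· ·│     │
├─┬─┘ ┌─┐ │
│ │   │ │ │
│ ├───┴─┘ │
│ │       │
│ ╵ ┌───╴ │
│   │     │
└───┴─────┘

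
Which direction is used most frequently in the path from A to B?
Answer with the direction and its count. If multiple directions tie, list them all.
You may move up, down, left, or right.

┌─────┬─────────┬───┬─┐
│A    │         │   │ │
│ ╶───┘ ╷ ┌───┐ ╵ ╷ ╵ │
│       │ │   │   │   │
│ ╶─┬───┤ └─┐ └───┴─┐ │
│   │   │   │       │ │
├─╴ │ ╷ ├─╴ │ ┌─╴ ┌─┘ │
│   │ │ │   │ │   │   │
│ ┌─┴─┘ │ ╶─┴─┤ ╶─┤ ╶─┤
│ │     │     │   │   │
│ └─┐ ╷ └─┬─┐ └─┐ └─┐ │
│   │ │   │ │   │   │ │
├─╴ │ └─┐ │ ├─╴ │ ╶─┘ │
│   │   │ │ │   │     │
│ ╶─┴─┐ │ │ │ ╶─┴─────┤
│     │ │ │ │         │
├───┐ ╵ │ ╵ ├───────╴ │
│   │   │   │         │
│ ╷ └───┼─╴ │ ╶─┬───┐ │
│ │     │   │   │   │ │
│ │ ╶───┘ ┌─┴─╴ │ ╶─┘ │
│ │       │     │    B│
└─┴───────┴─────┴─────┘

Directions: down, right, right, right, up, right, down, down, right, down, left, down, right, right, down, right, down, left, down, right, right, right, right, down, down, down
Counts: {'down': 11, 'right': 12, 'up': 1, 'left': 2}
Most common: right (12 times)

Solution:

┌─────┬─────────┬───┬─┐
│A    │↱ ↓      │   │ │
│ ╶───┘ ╷ ┌───┐ ╵ ╷ ╵ │
│↳ → → ↑│↓│   │   │   │
│ ╶─┬───┤ └─┐ └───┴─┐ │
│   │   │↳ ↓│       │ │
├─╴ │ ╷ ├─╴ │ ┌─╴ ┌─┘ │
│   │ │ │↓ ↲│ │   │   │
│ ┌─┴─┘ │ ╶─┴─┤ ╶─┤ ╶─┤
│ │     │↳ → ↓│   │   │
│ └─┐ ╷ └─┬─┐ └─┐ └─┐ │
│   │ │   │ │↳ ↓│   │ │
├─╴ │ └─┐ │ ├─╴ │ ╶─┘ │
│   │   │ │ │↓ ↲│     │
│ ╶─┴─┐ │ │ │ ╶─┴─────┤
│     │ │ │ │↳ → → → ↓│
├───┐ ╵ │ ╵ ├───────╴ │
│   │   │   │        ↓│
│ ╷ └───┼─╴ │ ╶─┬───┐ │
│ │     │   │   │   │↓│
│ │ ╶───┘ ┌─┴─╴ │ ╶─┘ │
│ │       │     │    B│
└─┴───────┴─────┴─────┘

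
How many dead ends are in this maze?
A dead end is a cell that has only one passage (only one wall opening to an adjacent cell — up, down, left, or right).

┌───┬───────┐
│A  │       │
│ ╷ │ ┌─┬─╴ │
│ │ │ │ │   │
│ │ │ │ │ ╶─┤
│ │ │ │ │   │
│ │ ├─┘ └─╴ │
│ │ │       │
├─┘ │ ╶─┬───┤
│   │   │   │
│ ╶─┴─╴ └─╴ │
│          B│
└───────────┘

Checking each cell for number of passages:

Dead ends found at positions:
  (1, 3)
  (2, 2)
  (3, 0)
  (4, 4)
Total dead ends: 4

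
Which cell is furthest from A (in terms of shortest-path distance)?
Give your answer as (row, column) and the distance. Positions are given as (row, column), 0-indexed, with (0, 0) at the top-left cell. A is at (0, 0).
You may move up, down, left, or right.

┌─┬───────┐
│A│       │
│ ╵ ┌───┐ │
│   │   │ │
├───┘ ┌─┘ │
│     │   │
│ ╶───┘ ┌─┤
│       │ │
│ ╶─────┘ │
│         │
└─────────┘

Computing BFS distances from A to all cells:
Furthest cell: (3, 4)
Distance: 19 steps

Path from A to the furthest cell:

┌─┬───────┐
│A│↱ → → ↓│
│ ╵ ┌───┐ │
│↳ ↑│   │↓│
├───┘ ┌─┘ │
│     │↓ ↲│
│ ╶───┘ ┌─┤
│↓ ← ← ↲│B│
│ ╶─────┘ │
│↳ → → → ↑│
└─────────┘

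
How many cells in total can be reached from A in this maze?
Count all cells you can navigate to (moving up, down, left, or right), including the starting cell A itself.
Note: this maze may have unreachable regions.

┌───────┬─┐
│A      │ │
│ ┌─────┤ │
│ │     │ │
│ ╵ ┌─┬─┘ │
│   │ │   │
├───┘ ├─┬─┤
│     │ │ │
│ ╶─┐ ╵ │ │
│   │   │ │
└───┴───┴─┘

Using BFS/flood-fill to find all reachable cells from A:
Maze size: 5 × 5 = 25 total cells
15 cell(s) are walled off and cannot be reached from A.
Reachable cells: 10

Reachable region (· marks reachable cells):

┌───────┬─┐
│A · · ·│ │
│ ┌─────┤ │
│·│· · ·│ │
│ ╵ ┌─┬─┘ │
│· ·│ │   │
├───┘ ├─┬─┤
│     │ │ │
│ ╶─┐ ╵ │ │
│   │   │ │
└───┴───┴─┘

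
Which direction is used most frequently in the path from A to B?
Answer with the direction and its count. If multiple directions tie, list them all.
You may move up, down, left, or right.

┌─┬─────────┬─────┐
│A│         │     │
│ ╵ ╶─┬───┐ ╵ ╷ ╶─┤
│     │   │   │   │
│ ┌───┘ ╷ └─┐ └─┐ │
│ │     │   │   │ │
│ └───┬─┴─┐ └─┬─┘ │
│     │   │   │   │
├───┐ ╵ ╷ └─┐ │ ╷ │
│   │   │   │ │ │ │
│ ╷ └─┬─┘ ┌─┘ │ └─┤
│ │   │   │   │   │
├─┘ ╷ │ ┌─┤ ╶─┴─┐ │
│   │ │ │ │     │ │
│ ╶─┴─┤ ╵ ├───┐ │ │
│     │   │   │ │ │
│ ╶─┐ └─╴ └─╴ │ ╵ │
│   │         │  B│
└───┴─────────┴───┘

Directions: down, right, up, right, right, right, right, down, right, up, right, down, right, down, down, left, down, down, right, down, down, down
Counts: {'down': 10, 'right': 9, 'up': 2, 'left': 1}
Most common: down (10 times)

Solution:

┌─┬─────────┬─────┐
│A│↱ → → → ↓│↱ ↓  │
│ ╵ ╶─┬───┐ ╵ ╷ ╶─┤
│↳ ↑  │   │↳ ↑│↳ ↓│
│ ┌───┘ ╷ └─┐ └─┐ │
│ │     │   │   │↓│
│ └───┬─┴─┐ └─┬─┘ │
│     │   │   │↓ ↲│
├───┐ ╵ ╷ └─┐ │ ╷ │
│   │   │   │ │↓│ │
│ ╷ └─┬─┘ ┌─┘ │ └─┤
│ │   │   │   │↳ ↓│
├─┘ ╷ │ ┌─┤ ╶─┴─┐ │
│   │ │ │ │     │↓│
│ ╶─┴─┤ ╵ ├───┐ │ │
│     │   │   │ │↓│
│ ╶─┐ └─╴ └─╴ │ ╵ │
│   │         │  B│
└───┴─────────┴───┘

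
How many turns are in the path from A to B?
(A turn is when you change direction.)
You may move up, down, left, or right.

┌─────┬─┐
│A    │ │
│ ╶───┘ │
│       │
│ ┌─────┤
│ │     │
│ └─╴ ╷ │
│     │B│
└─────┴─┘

Directions: down, down, down, right, right, up, right, down
Number of turns: 4

Solution:

┌─────┬─┐
│A    │ │
│ ╶───┘ │
│↓      │
│ ┌─────┤
│↓│  ↱ ↓│
│ └─╴ ╷ │
│↳ → ↑│B│
└─────┴─┘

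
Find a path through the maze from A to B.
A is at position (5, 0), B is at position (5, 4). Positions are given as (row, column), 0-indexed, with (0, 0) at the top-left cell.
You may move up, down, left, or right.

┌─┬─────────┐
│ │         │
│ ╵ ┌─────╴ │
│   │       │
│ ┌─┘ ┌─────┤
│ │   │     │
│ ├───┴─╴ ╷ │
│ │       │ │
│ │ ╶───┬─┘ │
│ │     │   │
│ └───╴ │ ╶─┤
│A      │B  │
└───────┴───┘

Finding the shortest path from (5, 0) to (5, 4):
Path length: 16 steps
Directions: right → right → right → up → left → left → up → right → right → right → up → right → down → down → left → down

Solution:

┌─┬─────────┐
│ │         │
│ ╵ ┌─────╴ │
│   │       │
│ ┌─┘ ┌─────┤
│ │   │  ↱ ↓│
│ ├───┴─╴ ╷ │
│ │↱ → → ↑│↓│
│ │ ╶───┬─┘ │
│ │↑ ← ↰│↓ ↲│
│ └───╴ │ ╶─┤
│A → → ↑│B  │
└───────┴───┘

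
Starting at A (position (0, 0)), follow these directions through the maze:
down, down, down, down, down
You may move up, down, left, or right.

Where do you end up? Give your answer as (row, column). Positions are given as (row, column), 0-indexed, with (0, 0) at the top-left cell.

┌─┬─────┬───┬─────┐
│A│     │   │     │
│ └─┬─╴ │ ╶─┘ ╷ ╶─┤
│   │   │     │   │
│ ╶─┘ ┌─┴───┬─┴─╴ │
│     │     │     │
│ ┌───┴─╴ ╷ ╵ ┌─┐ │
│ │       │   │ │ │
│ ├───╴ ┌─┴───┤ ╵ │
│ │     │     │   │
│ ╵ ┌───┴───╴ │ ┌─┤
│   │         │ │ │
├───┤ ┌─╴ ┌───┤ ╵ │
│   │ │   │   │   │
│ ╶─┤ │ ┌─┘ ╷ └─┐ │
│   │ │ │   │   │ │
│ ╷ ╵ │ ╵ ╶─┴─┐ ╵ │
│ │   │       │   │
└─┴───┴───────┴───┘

Following directions step by step:
Start: (0, 0)
  down: (0, 0) → (1, 0)
  down: (1, 0) → (2, 0)
  down: (2, 0) → (3, 0)
  down: (3, 0) → (4, 0)
  down: (4, 0) → (5, 0)
Final position: (5, 0)

Path taken:

┌─┬─────┬───┬─────┐
│A│     │   │     │
│ └─┬─╴ │ ╶─┘ ╷ ╶─┤
│↓  │   │     │   │
│ ╶─┘ ┌─┴───┬─┴─╴ │
│↓    │     │     │
│ ┌───┴─╴ ╷ ╵ ┌─┐ │
│↓│       │   │ │ │
│ ├───╴ ┌─┴───┤ ╵ │
│↓│     │     │   │
│ ╵ ┌───┴───╴ │ ┌─┤
│B  │         │ │ │
├───┤ ┌─╴ ┌───┤ ╵ │
│   │ │   │   │   │
│ ╶─┤ │ ┌─┘ ╷ └─┐ │
│   │ │ │   │   │ │
│ ╷ ╵ │ ╵ ╶─┴─┐ ╵ │
│ │   │       │   │
└─┴───┴───────┴───┘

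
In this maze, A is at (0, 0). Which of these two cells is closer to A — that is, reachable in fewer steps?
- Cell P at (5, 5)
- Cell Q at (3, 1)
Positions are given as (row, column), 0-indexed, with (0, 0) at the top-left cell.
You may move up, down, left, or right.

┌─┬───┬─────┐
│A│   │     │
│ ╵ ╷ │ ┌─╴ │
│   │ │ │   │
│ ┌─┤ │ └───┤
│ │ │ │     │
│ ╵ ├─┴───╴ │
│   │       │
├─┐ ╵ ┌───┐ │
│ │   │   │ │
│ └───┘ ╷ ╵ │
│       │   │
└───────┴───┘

Shortest path A → P at (5, 5): 12 steps
Shortest path A → Q at (3, 1): 4 steps

Q is closer (4 steps vs 12 steps).

Path to P:

┌─┬───┬─────┐
│A│   │     │
│ ╵ ╷ │ ┌─╴ │
│↓  │ │ │   │
│ ┌─┤ │ └───┤
│↓│ │ │     │
│ ╵ ├─┴───╴ │
│↳ ↓│↱ → → ↓│
├─┐ ╵ ┌───┐ │
│ │↳ ↑│   │↓│
│ └───┘ ╷ ╵ │
│       │  P│
└───────┴───┘

Path to Q:

┌─┬───┬─────┐
│A│   │     │
│ ╵ ╷ │ ┌─╴ │
│↓  │ │ │   │
│ ┌─┤ │ └───┤
│↓│ │ │     │
│ ╵ ├─┴───╴ │
│↳ Q│       │
├─┐ ╵ ┌───┐ │
│ │   │   │ │
│ └───┘ ╷ ╵ │
│       │   │
└───────┴───┘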